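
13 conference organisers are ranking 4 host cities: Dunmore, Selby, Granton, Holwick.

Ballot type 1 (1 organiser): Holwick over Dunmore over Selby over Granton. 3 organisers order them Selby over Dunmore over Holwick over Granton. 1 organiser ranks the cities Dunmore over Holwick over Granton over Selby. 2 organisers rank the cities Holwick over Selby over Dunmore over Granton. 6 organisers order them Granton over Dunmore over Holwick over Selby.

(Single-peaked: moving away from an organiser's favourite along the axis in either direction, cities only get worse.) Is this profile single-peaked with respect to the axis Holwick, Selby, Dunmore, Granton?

Axis positions: Holwick=1, Selby=2, Dunmore=3, Granton=4.
Ballot type 1: ranking walks positions 1-3-2-4; Dunmore is ranked above Selby even though Selby lies between Dunmore and the peak Holwick on the axis — preferences dip and rise again. Not single-peaked.
Ballot type 2 (peak Selby at position 2): ranking walks positions 2-3-1-4, expanding outward from the peak — single-peaked.
Ballot type 3: ranking walks positions 3-1-4-2; Holwick is ranked above Selby even though Selby lies between Holwick and the peak Dunmore on the axis — preferences dip and rise again. Not single-peaked.
Ballot type 4 (peak Holwick at position 1): ranking walks positions 1-2-3-4, expanding outward from the peak — single-peaked.
Ballot type 5: ranking walks positions 4-3-1-2; Holwick is ranked above Selby even though Selby lies between Holwick and the peak Granton on the axis — preferences dip and rise again. Not single-peaked.
Ballot type 1 violates single-peakedness, so the profile is not single-peaked on this axis.

no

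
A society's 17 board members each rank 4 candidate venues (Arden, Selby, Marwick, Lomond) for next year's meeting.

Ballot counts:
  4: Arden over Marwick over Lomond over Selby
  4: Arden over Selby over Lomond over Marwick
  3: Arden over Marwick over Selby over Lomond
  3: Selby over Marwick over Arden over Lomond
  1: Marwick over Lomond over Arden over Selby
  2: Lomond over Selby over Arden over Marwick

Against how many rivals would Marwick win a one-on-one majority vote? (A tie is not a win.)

Marwick against each rival (17 organisers):
Marwick vs Arden: 3+1 = 4 for Marwick, 13 for Arden — Arden by 13–4.
Marwick–Selby: Selby 9–8.
Marwick vs Lomond: Marwick is ranked higher on 4+3+3+1 = 11 ballots, Lomond on 6. Marwick wins 11–6.
Marwick beats Lomond; loses to Arden, Selby — 1 pairwise win.

1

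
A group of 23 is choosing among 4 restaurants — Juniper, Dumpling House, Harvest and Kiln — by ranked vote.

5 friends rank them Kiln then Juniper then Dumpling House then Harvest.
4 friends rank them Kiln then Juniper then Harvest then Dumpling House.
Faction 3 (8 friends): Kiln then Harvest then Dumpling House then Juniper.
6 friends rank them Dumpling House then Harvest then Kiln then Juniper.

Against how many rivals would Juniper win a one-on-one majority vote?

Juniper against each rival (23 friends):
Juniper vs Dumpling House: 9 to 14, Dumpling House.
Juniper vs Harvest: Juniper preferred on 5+4 = 9 ballots; Harvest wins 14–9.
Juniper vs Kiln: Kiln, 23–0.
Juniper beats no one; loses to Dumpling House, Harvest, Kiln — 0 pairwise wins.

0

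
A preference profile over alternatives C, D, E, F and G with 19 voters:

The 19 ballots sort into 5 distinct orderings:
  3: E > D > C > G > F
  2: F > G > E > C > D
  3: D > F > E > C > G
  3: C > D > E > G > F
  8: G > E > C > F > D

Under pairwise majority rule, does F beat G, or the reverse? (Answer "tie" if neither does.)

Ballots ranking F above G: 2 + 3 = 5.
Ballots ranking G above F: 19 − 5 = 14.
G wins the head-to-head 14–5.

G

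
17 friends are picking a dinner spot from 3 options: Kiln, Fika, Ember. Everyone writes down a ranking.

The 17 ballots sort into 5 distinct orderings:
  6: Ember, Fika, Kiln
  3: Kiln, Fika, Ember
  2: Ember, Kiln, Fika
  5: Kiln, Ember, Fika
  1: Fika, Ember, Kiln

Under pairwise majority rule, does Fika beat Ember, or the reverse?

Ballots ranking Fika above Ember: 3 + 1 = 4.
Ballots ranking Ember above Fika: 17 − 4 = 13.
Ember wins the head-to-head 13–4.

Ember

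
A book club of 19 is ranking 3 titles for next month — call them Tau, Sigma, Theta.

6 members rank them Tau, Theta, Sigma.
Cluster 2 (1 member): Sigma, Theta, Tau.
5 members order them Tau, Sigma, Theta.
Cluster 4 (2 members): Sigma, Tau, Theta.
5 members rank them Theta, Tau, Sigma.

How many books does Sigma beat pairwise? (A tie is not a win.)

0

Sigma against each rival (19 members):
Sigma vs Tau: Tau wins 16–3.
Sigma vs Theta: Theta wins 11–8.
Sigma beats no one; loses to Tau, Theta — 0 pairwise wins.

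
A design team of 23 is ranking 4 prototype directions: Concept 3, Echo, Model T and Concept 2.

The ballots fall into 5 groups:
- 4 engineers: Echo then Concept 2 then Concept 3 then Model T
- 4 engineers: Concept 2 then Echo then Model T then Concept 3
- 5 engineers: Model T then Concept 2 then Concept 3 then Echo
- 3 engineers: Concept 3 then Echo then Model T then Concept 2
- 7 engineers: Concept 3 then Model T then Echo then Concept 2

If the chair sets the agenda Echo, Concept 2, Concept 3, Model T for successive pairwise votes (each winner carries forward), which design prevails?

Round 1: Echo vs Concept 2 — 14–9, Echo advances.
Round 2: Echo vs Concept 3 — 8–15, Concept 3 advances.
Round 3: Concept 3 vs Model T — 14–9, Concept 3 advances.
Concept 3 survives the agenda.

Concept 3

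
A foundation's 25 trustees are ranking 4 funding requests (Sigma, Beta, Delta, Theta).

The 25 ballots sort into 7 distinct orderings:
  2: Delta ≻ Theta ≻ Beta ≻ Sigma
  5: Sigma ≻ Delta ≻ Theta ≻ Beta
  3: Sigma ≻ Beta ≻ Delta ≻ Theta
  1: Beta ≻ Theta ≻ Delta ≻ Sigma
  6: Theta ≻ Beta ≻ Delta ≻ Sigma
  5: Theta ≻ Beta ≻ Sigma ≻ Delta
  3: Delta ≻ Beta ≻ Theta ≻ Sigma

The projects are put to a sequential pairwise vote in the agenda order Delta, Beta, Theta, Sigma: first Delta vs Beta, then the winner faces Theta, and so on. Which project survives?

Theta

Round 1: Delta vs Beta — 10–15, Beta advances.
Round 2: Beta vs Theta — 7–18, Theta advances.
Round 3: Theta vs Sigma — 17–8, Theta advances.
Theta survives the agenda.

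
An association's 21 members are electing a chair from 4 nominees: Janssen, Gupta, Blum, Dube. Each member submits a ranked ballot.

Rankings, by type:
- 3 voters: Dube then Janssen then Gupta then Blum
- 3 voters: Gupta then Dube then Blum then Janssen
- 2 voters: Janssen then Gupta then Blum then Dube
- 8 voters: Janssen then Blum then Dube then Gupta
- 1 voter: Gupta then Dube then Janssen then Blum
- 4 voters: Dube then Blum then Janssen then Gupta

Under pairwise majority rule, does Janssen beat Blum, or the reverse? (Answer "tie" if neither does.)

Ballots ranking Janssen above Blum: 3 + 2 + 8 + 1 = 14.
Ballots ranking Blum above Janssen: 21 − 14 = 7.
Janssen wins the head-to-head 14–7.

Janssen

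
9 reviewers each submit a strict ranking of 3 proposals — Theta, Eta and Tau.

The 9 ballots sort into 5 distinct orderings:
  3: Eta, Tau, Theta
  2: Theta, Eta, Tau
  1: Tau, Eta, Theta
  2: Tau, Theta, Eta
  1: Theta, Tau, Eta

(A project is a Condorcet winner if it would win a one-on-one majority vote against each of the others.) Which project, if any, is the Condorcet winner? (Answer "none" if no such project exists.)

Pairwise majorities:
Theta vs Eta: 5 to 4, Theta.
Theta vs Tau: 3 to 6, Tau.
Eta vs Tau: 5 to 4, Eta.
Every project loses at least once (Theta loses to Tau; Eta loses to Theta; Tau loses to Eta). The majority relation contains the cycle Theta → Eta → Tau → Theta, so there is no Condorcet winner.

none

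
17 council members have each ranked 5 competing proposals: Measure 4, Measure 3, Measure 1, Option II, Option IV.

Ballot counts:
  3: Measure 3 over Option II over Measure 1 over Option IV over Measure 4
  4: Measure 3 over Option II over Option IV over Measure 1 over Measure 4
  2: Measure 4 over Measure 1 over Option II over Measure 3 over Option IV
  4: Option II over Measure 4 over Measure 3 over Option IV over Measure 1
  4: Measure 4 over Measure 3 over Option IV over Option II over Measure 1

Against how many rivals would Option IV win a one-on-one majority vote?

Option IV against each rival (17 council members):
Option IV vs Measure 4: 7 to 10, Measure 4.
Option IV vs Measure 3: Option IV is ranked higher on 0 ballots, Measure 3 on 17. Measure 3 wins 17–0.
Option IV vs Measure 1: 12 to 5, Option IV.
Option IV vs Option II: Option IV preferred on 4 ballots; Option II wins 13–4.
Option IV beats Measure 1; loses to Measure 4, Measure 3, Option II — 1 pairwise win.

1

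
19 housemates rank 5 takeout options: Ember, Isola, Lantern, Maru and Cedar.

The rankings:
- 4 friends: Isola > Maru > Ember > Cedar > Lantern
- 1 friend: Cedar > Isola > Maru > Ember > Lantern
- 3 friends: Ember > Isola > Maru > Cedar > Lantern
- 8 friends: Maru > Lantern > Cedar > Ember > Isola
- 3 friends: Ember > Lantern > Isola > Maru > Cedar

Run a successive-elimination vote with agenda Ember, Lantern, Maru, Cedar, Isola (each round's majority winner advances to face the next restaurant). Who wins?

Isola

Round 1: Ember vs Lantern — 11–8, Ember advances.
Round 2: Ember vs Maru — 6–13, Maru advances.
Round 3: Maru vs Cedar — 18–1, Maru advances.
Round 4: Maru vs Isola — 8–11, Isola advances.
Isola survives the agenda.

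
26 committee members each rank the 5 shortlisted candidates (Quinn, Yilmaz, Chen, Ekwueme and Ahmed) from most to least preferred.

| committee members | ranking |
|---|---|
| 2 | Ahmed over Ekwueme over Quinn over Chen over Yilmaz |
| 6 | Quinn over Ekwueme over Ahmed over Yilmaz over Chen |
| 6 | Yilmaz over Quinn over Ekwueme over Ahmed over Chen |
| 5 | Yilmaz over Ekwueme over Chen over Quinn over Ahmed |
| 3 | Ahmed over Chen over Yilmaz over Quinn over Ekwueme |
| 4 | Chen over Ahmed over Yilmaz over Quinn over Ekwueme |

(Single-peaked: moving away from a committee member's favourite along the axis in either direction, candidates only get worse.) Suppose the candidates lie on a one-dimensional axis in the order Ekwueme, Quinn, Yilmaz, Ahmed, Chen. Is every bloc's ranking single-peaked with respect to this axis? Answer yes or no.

Axis positions: Ekwueme=1, Quinn=2, Yilmaz=3, Ahmed=4, Chen=5.
Bloc 1: ranking walks positions 4-1-2-5-3; Ekwueme is ranked above Yilmaz even though Yilmaz lies between Ekwueme and the peak Ahmed on the axis — preferences dip and rise again. Not single-peaked.
Bloc 2: ranking walks positions 2-1-4-3-5; Ahmed is ranked above Yilmaz even though Yilmaz lies between Ahmed and the peak Quinn on the axis — preferences dip and rise again. Not single-peaked.
Bloc 3 (peak Yilmaz at position 3): ranking walks positions 3-2-1-4-5, expanding outward from the peak — single-peaked.
Bloc 4: ranking walks positions 3-1-5-2-4; Ekwueme is ranked above Quinn even though Quinn lies between Ekwueme and the peak Yilmaz on the axis — preferences dip and rise again. Not single-peaked.
Bloc 5 (peak Ahmed at position 4): ranking walks positions 4-5-3-2-1, expanding outward from the peak — single-peaked.
Bloc 6 (peak Chen at position 5): ranking walks positions 5-4-3-2-1, expanding outward from the peak — single-peaked.
Bloc 1 violates single-peakedness, so the profile is not single-peaked on this axis.

no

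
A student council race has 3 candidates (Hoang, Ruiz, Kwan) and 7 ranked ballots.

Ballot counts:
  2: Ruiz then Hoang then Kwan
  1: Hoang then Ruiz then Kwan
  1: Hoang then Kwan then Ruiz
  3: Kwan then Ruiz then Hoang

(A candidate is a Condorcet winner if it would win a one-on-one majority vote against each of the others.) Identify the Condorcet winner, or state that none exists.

Head-to-head results (7 voters):
Hoang vs Ruiz: Ruiz wins 5–2.
Hoang vs Kwan: Hoang wins 4–3.
Ruiz vs Kwan: Kwan wins 4–3.
No candidate is unbeaten: Hoang loses to Ruiz; Ruiz loses to Kwan; Kwan loses to Hoang. In particular Hoang → Kwan → Ruiz → Hoang is a majority cycle — no Condorcet winner exists.

none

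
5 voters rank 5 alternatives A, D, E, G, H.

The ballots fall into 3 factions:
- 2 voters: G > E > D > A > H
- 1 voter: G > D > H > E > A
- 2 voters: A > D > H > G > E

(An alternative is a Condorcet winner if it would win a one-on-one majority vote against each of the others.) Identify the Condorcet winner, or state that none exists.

G

Head-to-head results (5 voters):
A vs D: 2 to 3, D.
A vs E: E, 3–2.
A vs G: G wins 3–2.
A–H: A 4–1.
D vs E: D preferred on 1+2 = 3 ballots; D wins 3–2.
D vs G: 2 to 3, G.
D vs H: D is ranked higher on 2+1+2 = 5 ballots, H on 0. D wins 5–0.
E vs G: E preferred on 0 ballots; G wins 5–0.
E–H: H 3–2.
G vs H: G, 3–2.
G wins every pairwise contest, so G is the Condorcet winner.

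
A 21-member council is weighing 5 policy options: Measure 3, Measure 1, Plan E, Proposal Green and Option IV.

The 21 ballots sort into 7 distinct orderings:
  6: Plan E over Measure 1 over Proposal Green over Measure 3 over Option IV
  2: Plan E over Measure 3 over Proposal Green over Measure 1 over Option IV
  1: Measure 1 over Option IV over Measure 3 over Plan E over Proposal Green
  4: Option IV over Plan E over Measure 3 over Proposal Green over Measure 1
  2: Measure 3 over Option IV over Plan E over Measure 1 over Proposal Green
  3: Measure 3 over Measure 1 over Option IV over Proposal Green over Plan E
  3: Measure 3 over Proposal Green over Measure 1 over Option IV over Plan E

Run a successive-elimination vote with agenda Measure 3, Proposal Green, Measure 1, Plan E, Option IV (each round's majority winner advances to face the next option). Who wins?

Option IV

Round 1: Measure 3 vs Proposal Green — 15–6, Measure 3 advances.
Round 2: Measure 3 vs Measure 1 — 14–7, Measure 3 advances.
Round 3: Measure 3 vs Plan E — 9–12, Plan E advances.
Round 4: Plan E vs Option IV — 8–13, Option IV advances.
The agenda winner is Option IV.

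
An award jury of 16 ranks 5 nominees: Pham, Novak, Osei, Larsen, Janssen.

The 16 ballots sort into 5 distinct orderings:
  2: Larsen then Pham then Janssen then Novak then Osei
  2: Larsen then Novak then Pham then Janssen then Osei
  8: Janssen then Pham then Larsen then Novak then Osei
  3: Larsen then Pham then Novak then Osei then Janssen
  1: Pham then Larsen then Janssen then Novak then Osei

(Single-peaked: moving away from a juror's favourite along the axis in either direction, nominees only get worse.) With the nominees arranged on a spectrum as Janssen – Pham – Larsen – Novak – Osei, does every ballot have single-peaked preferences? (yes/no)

Axis positions: Janssen=1, Pham=2, Larsen=3, Novak=4, Osei=5.
Type 1 (peak Larsen at position 3): ranking walks positions 3-2-1-4-5, expanding outward from the peak — single-peaked.
Type 2 (peak Larsen at position 3): ranking walks positions 3-4-2-1-5, expanding outward from the peak — single-peaked.
Type 3 (peak Janssen at position 1): ranking walks positions 1-2-3-4-5, expanding outward from the peak — single-peaked.
Type 4 (peak Larsen at position 3): ranking walks positions 3-2-4-5-1, expanding outward from the peak — single-peaked.
Type 5 (peak Pham at position 2): ranking walks positions 2-3-1-4-5, expanding outward from the peak — single-peaked.
Every ranking is single-peaked on this axis.

yes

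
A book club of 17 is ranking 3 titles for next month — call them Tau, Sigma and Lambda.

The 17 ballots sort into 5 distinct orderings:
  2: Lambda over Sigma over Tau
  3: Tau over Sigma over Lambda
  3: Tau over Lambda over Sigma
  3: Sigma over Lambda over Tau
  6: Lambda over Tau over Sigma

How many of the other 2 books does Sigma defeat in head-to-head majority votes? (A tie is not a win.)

0

Sigma against each rival (17 members):
Sigma vs Tau: Tau wins 12–5.
Sigma vs Lambda: Lambda, 11–6.
Sigma beats no one; loses to Tau, Lambda — 0 pairwise wins.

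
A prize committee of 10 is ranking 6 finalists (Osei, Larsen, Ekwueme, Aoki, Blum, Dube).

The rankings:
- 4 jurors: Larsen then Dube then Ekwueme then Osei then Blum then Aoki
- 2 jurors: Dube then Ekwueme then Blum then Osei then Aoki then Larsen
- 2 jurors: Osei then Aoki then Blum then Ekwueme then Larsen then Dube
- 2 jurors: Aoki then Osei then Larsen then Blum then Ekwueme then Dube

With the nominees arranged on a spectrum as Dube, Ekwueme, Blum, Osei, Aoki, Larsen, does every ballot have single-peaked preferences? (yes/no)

no

Axis positions: Dube=1, Ekwueme=2, Blum=3, Osei=4, Aoki=5, Larsen=6.
Bloc 1: ranking walks positions 6-1-2-4-3-5; Dube is ranked above Aoki even though Aoki lies between Dube and the peak Larsen on the axis — preferences dip and rise again. Not single-peaked.
Bloc 2 (peak Dube at position 1): ranking walks positions 1-2-3-4-5-6, expanding outward from the peak — single-peaked.
Bloc 3 (peak Osei at position 4): ranking walks positions 4-5-3-2-6-1, expanding outward from the peak — single-peaked.
Bloc 4 (peak Aoki at position 5): ranking walks positions 5-4-6-3-2-1, expanding outward from the peak — single-peaked.
Bloc 1 violates single-peakedness, so the profile is not single-peaked on this axis.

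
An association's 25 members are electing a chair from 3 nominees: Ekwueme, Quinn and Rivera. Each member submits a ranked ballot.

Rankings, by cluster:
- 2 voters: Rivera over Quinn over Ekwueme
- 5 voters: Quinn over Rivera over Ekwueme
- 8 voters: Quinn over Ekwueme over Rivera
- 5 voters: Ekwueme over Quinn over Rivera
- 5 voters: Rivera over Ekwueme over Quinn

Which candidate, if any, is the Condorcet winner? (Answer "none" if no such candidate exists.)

Quinn

Pairwise majorities:
Ekwueme vs Quinn: Quinn wins 15–10.
Ekwueme vs Rivera: Ekwueme preferred on 8+5 = 13 ballots; Ekwueme wins 13–12.
Quinn vs Rivera: 18 to 7, Quinn.
Only Quinn has no losses; Quinn is the Condorcet winner.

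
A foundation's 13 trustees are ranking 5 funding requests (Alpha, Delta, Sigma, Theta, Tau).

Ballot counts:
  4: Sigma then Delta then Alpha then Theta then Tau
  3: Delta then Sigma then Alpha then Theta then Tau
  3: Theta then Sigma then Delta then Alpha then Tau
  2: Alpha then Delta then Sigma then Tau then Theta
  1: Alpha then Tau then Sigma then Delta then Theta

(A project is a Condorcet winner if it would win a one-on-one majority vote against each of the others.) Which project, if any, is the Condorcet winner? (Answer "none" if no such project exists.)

Pairwise majorities:
Alpha vs Delta: Delta wins 10–3.
Alpha vs Sigma: Sigma wins 10–3.
Alpha–Theta: Alpha 10–3.
Alpha–Tau: Alpha 13–0.
Delta vs Sigma: Sigma, 8–5.
Delta vs Theta: Delta wins 10–3.
Delta vs Tau: Delta wins 12–1.
Sigma vs Theta: Sigma wins 10–3.
Sigma vs Tau: Sigma wins 12–1.
Theta–Tau: Theta 10–3.
Sigma defeats every rival head-to-head and is the Condorcet winner.

Sigma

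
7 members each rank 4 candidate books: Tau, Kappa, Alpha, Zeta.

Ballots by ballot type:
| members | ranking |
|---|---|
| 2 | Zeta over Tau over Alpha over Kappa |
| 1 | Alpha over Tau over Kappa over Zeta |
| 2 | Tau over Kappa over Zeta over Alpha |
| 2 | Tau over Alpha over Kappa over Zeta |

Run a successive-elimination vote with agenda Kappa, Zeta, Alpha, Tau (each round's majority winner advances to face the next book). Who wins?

Tau

Round 1: Kappa vs Zeta — 5–2, Kappa advances.
Round 2: Kappa vs Alpha — 2–5, Alpha advances.
Round 3: Alpha vs Tau — 1–6, Tau advances.
Tau survives the agenda.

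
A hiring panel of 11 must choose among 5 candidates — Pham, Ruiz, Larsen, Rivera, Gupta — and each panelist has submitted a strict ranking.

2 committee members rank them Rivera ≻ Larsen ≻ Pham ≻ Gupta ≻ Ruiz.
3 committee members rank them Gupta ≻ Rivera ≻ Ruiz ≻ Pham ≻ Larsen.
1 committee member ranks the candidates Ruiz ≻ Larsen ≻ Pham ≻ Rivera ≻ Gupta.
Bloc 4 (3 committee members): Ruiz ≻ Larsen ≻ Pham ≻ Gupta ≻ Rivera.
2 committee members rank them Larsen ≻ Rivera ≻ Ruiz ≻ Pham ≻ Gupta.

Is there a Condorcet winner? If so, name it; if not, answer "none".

Pairwise majorities:
Pham–Ruiz: Ruiz 9–2.
Pham–Larsen: Larsen 8–3.
Pham–Rivera: Rivera 7–4.
Pham–Gupta: Pham 8–3.
Ruiz–Larsen: Ruiz 7–4.
Ruiz vs Rivera: Rivera, 7–4.
Ruiz vs Gupta: Ruiz wins 6–5.
Larsen–Rivera: Larsen 6–5.
Larsen vs Gupta: Larsen wins 8–3.
Rivera vs Gupta: Gupta wins 6–5.
Every candidate loses at least once (Pham loses to Ruiz; Ruiz loses to Rivera; Larsen loses to Ruiz; Rivera loses to Larsen; Gupta loses to Pham). The majority relation contains the cycle Pham → Gupta → Rivera → Pham, so there is no Condorcet winner.

none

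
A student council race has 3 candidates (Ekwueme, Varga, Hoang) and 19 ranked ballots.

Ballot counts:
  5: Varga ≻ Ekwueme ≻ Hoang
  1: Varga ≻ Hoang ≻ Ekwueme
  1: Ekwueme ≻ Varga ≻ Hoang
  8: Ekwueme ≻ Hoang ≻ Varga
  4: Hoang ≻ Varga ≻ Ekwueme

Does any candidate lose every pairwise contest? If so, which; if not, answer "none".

none

Pairwise majorities:
Ekwueme vs Varga: Ekwueme preferred on 1+8 = 9 ballots; Varga wins 10–9.
Ekwueme vs Hoang: Ekwueme, 14–5.
Varga vs Hoang: 7 to 12, Hoang.
Each candidate has at least one pairwise win (Ekwueme beats Hoang; Varga beats Ekwueme; Hoang beats Varga) — no Condorcet loser.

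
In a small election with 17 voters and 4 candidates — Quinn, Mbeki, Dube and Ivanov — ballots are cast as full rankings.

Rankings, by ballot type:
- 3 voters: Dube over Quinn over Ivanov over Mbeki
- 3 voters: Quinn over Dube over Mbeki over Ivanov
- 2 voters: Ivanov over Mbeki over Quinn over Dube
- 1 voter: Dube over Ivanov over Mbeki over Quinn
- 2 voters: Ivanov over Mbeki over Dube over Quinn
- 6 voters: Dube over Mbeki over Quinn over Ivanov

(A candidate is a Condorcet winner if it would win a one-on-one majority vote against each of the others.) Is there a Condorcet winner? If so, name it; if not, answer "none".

Dube

Head-to-head results (17 voters):
Quinn–Mbeki: Mbeki 11–6.
Quinn–Dube: Dube 12–5.
Quinn vs Ivanov: Quinn, 12–5.
Mbeki vs Dube: Dube wins 13–4.
Mbeki–Ivanov: Mbeki 9–8.
Dube–Ivanov: Dube 13–4.
Only Dube has no losses; Dube is the Condorcet winner.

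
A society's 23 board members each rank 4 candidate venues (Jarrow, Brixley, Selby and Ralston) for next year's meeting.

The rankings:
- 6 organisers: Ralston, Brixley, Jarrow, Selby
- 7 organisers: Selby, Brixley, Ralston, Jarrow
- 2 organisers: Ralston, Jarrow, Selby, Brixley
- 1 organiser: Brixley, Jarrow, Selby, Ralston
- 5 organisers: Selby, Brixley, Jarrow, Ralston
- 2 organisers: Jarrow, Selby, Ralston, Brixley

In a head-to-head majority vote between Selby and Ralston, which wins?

Ballots ranking Selby above Ralston: 7 + 1 + 5 + 2 = 15.
Ballots ranking Ralston above Selby: 23 − 15 = 8.
Selby wins the head-to-head 15–8.

Selby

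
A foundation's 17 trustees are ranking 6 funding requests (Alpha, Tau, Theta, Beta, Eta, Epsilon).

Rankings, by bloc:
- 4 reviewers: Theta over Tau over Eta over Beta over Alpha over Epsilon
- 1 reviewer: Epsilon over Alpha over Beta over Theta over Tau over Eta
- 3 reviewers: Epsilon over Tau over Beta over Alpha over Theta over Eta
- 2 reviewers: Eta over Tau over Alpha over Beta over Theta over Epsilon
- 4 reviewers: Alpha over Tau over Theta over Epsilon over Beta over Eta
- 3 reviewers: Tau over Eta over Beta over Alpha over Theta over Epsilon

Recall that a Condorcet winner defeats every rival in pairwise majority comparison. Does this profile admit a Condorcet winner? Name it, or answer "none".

Tau

Head-to-head results (17 reviewers):
Alpha–Tau: Tau 12–5.
Alpha vs Theta: Alpha preferred on 1+3+2+4+3 = 13 ballots; Alpha wins 13–4.
Alpha vs Beta: Beta wins 10–7.
Alpha vs Eta: Alpha is ranked higher on 1+3+4 = 8 ballots, Eta on 9. Eta wins 9–8.
Alpha vs Epsilon: 13 to 4, Alpha.
Tau vs Theta: 3+2+4+3 = 12 for Tau, 5 for Theta — Tau by 12–5.
Tau–Beta: Tau 16–1.
Tau–Eta: Tau 15–2.
Tau vs Epsilon: Tau, 13–4.
Theta–Beta: Beta 9–8.
Theta vs Eta: 12 to 5, Theta.
Theta vs Epsilon: Theta wins 13–4.
Beta–Eta: Eta 9–8.
Beta vs Epsilon: 4+2+3 = 9 for Beta, 8 for Epsilon — Beta by 9–8.
Eta vs Epsilon: 4+2+3 = 9 for Eta, 8 for Epsilon — Eta by 9–8.
Tau beats each of Alpha, Theta, Beta, Eta, Epsilon — Tau is the Condorcet winner.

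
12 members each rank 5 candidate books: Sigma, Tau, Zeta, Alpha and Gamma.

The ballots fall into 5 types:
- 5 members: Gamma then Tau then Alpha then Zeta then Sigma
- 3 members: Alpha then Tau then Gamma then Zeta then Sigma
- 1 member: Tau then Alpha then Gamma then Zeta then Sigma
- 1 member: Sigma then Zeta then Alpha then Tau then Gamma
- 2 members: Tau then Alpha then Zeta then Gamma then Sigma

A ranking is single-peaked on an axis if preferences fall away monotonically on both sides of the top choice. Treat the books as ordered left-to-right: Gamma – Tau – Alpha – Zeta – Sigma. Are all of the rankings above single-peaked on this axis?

yes

Axis positions: Gamma=1, Tau=2, Alpha=3, Zeta=4, Sigma=5.
Type 1 (peak Gamma at position 1): ranking walks positions 1-2-3-4-5, expanding outward from the peak — single-peaked.
Type 2 (peak Alpha at position 3): ranking walks positions 3-2-1-4-5, expanding outward from the peak — single-peaked.
Type 3 (peak Tau at position 2): ranking walks positions 2-3-1-4-5, expanding outward from the peak — single-peaked.
Type 4 (peak Sigma at position 5): ranking walks positions 5-4-3-2-1, expanding outward from the peak — single-peaked.
Type 5 (peak Tau at position 2): ranking walks positions 2-3-4-1-5, expanding outward from the peak — single-peaked.
Every ranking is single-peaked on this axis.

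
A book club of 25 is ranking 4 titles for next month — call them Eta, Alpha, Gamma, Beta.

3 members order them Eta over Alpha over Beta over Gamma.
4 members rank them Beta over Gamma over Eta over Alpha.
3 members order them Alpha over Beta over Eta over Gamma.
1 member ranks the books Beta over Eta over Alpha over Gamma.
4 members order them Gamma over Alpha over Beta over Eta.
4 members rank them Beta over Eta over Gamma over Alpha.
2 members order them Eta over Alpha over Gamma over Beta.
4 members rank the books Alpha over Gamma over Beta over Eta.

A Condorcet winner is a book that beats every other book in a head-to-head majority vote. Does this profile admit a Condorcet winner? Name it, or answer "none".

Check each pair by majority over 25 ballots:
Eta–Alpha: Eta 14–11.
Eta vs Gamma: Eta preferred on 3+3+1+4+2 = 13 ballots; Eta wins 13–12.
Eta vs Beta: 5 to 20, Beta.
Alpha vs Gamma: Alpha preferred on 3+3+1+2+4 = 13 ballots; Alpha wins 13–12.
Alpha vs Beta: 3+3+4+2+4 = 16 for Alpha, 9 for Beta — Alpha by 16–9.
Gamma vs Beta: Beta wins 15–10.
Every book loses at least once (Eta loses to Beta; Alpha loses to Eta; Gamma loses to Eta; Beta loses to Alpha). The majority relation contains the cycle Eta beats Alpha beats Beta beats Eta, so there is no Condorcet winner.

none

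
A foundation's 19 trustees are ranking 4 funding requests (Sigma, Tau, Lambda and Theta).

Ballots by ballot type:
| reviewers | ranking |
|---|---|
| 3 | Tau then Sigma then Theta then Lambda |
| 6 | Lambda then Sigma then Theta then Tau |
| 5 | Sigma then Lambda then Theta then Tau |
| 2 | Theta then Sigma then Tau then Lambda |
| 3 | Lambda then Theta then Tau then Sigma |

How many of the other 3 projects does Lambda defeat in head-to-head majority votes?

Lambda against each rival (19 reviewers):
Lambda vs Sigma: Sigma wins 10–9.
Lambda vs Tau: Lambda is ranked higher on 6+5+3 = 14 ballots, Tau on 5. Lambda wins 14–5.
Lambda vs Theta: 14 to 5, Lambda.
Lambda beats Tau, Theta; loses to Sigma — 2 pairwise wins.

2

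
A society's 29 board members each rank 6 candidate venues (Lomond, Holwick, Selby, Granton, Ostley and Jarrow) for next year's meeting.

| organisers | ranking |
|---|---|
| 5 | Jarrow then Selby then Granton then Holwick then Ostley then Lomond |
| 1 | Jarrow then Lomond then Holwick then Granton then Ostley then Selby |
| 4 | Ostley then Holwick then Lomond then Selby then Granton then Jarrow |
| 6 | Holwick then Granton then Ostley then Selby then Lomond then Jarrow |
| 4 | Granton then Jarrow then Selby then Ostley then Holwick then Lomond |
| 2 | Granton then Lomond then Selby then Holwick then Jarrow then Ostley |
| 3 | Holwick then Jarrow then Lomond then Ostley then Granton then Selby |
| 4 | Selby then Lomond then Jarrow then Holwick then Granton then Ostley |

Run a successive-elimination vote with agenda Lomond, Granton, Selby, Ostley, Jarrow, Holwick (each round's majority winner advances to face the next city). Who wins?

Holwick

Round 1: Lomond vs Granton — 12–17, Granton advances.
Round 2: Granton vs Selby — 16–13, Granton advances.
Round 3: Granton vs Ostley — 22–7, Granton advances.
Round 4: Granton vs Jarrow — 16–13, Granton advances.
Round 5: Granton vs Holwick — 11–18, Holwick advances.
Holwick survives the agenda.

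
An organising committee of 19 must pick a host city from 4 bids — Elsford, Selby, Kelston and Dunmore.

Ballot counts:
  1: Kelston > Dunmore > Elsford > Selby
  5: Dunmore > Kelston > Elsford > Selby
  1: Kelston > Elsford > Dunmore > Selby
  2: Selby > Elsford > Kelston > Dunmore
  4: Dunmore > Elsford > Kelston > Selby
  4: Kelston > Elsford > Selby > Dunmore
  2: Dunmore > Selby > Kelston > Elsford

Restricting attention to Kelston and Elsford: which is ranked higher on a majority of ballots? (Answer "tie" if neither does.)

Kelston

Ballots ranking Kelston above Elsford: 1 + 5 + 1 + 4 + 2 = 13.
Ballots ranking Elsford above Kelston: 19 − 13 = 6.
Kelston wins the head-to-head 13–6.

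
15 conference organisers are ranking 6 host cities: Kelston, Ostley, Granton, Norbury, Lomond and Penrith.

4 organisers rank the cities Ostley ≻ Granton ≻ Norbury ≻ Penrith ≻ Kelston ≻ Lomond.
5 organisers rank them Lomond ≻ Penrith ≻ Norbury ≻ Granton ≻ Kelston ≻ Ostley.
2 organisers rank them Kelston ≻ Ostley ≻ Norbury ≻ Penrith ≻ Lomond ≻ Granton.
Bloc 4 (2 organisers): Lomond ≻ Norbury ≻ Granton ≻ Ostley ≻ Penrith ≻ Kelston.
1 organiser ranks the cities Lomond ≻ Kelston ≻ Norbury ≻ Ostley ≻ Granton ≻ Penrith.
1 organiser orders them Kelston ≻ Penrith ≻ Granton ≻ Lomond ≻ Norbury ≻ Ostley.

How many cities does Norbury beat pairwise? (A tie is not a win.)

Norbury against each rival (15 organisers):
Norbury vs Kelston: Norbury is ranked higher on 4+5+2 = 11 ballots, Kelston on 4. Norbury wins 11–4.
Norbury vs Ostley: Norbury, 9–6.
Norbury–Granton: Norbury 10–5.
Norbury vs Lomond: Lomond, 9–6.
Norbury vs Penrith: Norbury preferred on 4+2+2+1 = 9 ballots; Norbury wins 9–6.
Norbury beats Kelston, Ostley, Granton, Penrith; loses to Lomond — 4 pairwise wins.

4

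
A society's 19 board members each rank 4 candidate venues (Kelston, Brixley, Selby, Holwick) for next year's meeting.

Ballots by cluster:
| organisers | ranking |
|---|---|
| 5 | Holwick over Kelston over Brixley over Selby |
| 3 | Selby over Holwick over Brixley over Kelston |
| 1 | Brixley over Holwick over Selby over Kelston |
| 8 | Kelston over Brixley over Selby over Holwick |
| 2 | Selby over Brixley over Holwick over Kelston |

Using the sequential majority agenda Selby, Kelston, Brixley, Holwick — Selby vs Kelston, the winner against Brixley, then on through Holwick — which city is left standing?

Holwick

Round 1: Selby vs Kelston — 6–13, Kelston advances.
Round 2: Kelston vs Brixley — 13–6, Kelston advances.
Round 3: Kelston vs Holwick — 8–11, Holwick advances.
The agenda winner is Holwick.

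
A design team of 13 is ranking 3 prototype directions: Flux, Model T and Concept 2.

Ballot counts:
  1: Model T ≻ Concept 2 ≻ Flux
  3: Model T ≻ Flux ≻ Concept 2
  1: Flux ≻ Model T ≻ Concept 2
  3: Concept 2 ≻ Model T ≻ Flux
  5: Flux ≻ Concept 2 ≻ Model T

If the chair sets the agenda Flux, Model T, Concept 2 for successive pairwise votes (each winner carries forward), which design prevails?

Concept 2

Round 1: Flux vs Model T — 6–7, Model T advances.
Round 2: Model T vs Concept 2 — 5–8, Concept 2 advances.
The agenda winner is Concept 2.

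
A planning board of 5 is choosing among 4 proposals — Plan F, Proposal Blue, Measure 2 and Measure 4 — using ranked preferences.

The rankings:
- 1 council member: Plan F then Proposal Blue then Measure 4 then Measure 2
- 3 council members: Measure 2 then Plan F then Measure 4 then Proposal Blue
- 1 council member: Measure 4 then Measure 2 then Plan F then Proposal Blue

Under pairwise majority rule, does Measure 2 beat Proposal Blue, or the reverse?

Ballots ranking Measure 2 above Proposal Blue: 3 + 1 = 4.
Ballots ranking Proposal Blue above Measure 2: 5 − 4 = 1.
Measure 2 wins the head-to-head 4–1.

Measure 2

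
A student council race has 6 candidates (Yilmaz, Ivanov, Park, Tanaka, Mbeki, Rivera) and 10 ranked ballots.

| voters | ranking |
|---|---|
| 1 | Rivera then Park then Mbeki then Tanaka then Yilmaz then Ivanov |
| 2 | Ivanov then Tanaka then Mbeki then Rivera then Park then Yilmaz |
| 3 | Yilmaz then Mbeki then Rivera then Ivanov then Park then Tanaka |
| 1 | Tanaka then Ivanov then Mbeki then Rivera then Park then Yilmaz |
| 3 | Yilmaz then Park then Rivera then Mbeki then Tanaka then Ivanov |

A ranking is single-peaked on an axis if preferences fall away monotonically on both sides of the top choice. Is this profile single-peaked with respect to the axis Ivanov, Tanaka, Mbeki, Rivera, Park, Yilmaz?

Axis positions: Ivanov=1, Tanaka=2, Mbeki=3, Rivera=4, Park=5, Yilmaz=6.
Cluster 1 (peak Rivera at position 4): ranking walks positions 4-5-3-2-6-1, expanding outward from the peak — single-peaked.
Cluster 2 (peak Ivanov at position 1): ranking walks positions 1-2-3-4-5-6, expanding outward from the peak — single-peaked.
Cluster 3: ranking walks positions 6-3-4-1-5-2; Mbeki is ranked above Park even though Park lies between Mbeki and the peak Yilmaz on the axis — preferences dip and rise again. Not single-peaked.
Cluster 4 (peak Tanaka at position 2): ranking walks positions 2-1-3-4-5-6, expanding outward from the peak — single-peaked.
Cluster 5 (peak Yilmaz at position 6): ranking walks positions 6-5-4-3-2-1, expanding outward from the peak — single-peaked.
Cluster 3 violates single-peakedness, so the profile is not single-peaked on this axis.

no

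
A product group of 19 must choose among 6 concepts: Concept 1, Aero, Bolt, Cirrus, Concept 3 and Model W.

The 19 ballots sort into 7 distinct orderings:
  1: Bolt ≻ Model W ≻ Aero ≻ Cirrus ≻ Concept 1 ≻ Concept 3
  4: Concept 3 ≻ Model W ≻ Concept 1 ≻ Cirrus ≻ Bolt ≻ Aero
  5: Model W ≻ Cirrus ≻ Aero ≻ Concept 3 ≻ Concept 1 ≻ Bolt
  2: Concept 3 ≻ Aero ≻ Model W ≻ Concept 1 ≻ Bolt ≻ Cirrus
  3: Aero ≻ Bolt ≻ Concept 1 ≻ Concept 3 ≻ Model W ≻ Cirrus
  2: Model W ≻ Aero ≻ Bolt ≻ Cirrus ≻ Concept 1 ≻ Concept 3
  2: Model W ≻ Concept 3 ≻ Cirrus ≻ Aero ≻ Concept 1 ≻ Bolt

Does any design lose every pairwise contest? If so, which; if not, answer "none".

Head-to-head results (19 engineers):
Concept 1 vs Aero: 4 for Concept 1, 15 for Aero — Aero by 15–4.
Concept 1 vs Bolt: Concept 1 preferred on 4+5+2+2 = 13 ballots; Concept 1 wins 13–6.
Concept 1 vs Cirrus: 4+2+3 = 9 for Concept 1, 10 for Cirrus — Cirrus by 10–9.
Concept 1 vs Concept 3: Concept 3, 13–6.
Concept 1 vs Model W: Model W, 16–3.
Aero vs Bolt: Aero preferred on 5+2+3+2+2 = 14 ballots; Aero wins 14–5.
Aero–Cirrus: Cirrus 11–8.
Aero–Concept 3: Aero 11–8.
Aero vs Model W: Model W, 14–5.
Bolt vs Cirrus: Bolt is ranked higher on 1+2+3+2 = 8 ballots, Cirrus on 11. Cirrus wins 11–8.
Bolt vs Concept 3: Bolt is ranked higher on 1+3+2 = 6 ballots, Concept 3 on 13. Concept 3 wins 13–6.
Bolt–Model W: Model W 15–4.
Cirrus–Concept 3: Concept 3 11–8.
Cirrus–Model W: Model W 19–0.
Concept 3 vs Model W: Model W, 10–9.
Bolt loses to every other design — it is the Condorcet loser.

Bolt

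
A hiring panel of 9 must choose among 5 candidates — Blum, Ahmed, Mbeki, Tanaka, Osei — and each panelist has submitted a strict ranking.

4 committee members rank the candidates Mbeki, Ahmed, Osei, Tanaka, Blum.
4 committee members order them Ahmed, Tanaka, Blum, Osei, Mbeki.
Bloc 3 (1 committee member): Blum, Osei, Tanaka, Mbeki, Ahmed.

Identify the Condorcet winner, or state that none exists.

none

Check each pair by majority over 9 ballots:
Blum vs Ahmed: Blum is ranked higher on 1 ballot, Ahmed on 8. Ahmed wins 8–1.
Blum vs Mbeki: Blum is ranked higher on 4+1 = 5 ballots, Mbeki on 4. Blum wins 5–4.
Blum vs Tanaka: 1 to 8, Tanaka.
Blum vs Osei: Blum is ranked higher on 4+1 = 5 ballots, Osei on 4. Blum wins 5–4.
Ahmed vs Mbeki: 4 to 5, Mbeki.
Ahmed vs Tanaka: Ahmed is ranked higher on 4+4 = 8 ballots, Tanaka on 1. Ahmed wins 8–1.
Ahmed vs Osei: 4+4 = 8 for Ahmed, 1 for Osei — Ahmed by 8–1.
Mbeki vs Tanaka: 4 to 5, Tanaka.
Mbeki vs Osei: Mbeki is ranked higher on 4 ballots, Osei on 5. Osei wins 5–4.
Tanaka vs Osei: 4 to 5, Osei.
Every candidate loses at least once (Blum loses to Ahmed; Ahmed loses to Mbeki; Mbeki loses to Blum; Tanaka loses to Ahmed; Osei loses to Blum). The majority relation contains the cycle Blum > Mbeki > Ahmed > Blum, so there is no Condorcet winner.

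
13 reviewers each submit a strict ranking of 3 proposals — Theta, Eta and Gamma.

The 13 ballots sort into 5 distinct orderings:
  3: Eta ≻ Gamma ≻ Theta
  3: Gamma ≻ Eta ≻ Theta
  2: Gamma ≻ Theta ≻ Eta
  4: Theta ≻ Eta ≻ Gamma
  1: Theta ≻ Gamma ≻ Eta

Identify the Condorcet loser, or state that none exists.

Pairwise majorities:
Theta vs Eta: Theta wins 7–6.
Theta vs Gamma: Gamma, 8–5.
Eta vs Gamma: Eta, 7–6.
Each project has at least one pairwise win (Theta beats Eta; Eta beats Gamma; Gamma beats Theta) — no Condorcet loser.

none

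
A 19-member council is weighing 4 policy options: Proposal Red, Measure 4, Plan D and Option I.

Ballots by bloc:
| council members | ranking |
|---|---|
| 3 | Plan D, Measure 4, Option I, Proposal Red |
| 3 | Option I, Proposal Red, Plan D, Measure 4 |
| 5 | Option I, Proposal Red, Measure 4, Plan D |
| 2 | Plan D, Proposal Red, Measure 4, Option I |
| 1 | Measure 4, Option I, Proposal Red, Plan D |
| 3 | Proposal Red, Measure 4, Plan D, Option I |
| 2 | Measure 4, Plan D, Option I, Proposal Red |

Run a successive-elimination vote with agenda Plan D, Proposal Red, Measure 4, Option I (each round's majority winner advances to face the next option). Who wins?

Option I

Round 1: Plan D vs Proposal Red — 7–12, Proposal Red advances.
Round 2: Proposal Red vs Measure 4 — 13–6, Proposal Red advances.
Round 3: Proposal Red vs Option I — 5–14, Option I advances.
The agenda winner is Option I.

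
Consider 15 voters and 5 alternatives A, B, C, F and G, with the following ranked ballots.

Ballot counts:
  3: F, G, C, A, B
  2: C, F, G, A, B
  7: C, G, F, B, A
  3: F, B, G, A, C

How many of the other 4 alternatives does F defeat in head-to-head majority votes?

3

F against each rival (15 voters):
F vs A: F, 15–0.
F vs B: F wins 15–0.
F–C: C 9–6.
F–G: F 8–7.
F beats A, B, G; loses to C — 3 pairwise wins.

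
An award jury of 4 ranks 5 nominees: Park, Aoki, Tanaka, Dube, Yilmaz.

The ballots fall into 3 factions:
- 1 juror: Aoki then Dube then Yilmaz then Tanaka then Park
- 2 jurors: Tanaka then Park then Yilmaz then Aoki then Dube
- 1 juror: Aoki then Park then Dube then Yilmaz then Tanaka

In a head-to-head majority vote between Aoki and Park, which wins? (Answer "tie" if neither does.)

Ballots ranking Aoki above Park: 1 + 1 = 2.
Ballots ranking Park above Aoki: 4 − 2 = 2.
2–2: the pair ties.

tie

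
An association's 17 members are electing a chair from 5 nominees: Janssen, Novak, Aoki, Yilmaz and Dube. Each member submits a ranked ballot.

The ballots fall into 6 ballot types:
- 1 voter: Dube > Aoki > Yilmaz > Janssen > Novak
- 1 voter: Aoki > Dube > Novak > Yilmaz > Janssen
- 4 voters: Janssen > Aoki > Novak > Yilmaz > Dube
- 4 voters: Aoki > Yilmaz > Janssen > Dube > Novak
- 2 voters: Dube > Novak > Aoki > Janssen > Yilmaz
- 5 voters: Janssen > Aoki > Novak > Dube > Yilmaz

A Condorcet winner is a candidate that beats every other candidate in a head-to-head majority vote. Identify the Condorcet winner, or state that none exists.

Janssen

Check each pair by majority over 17 ballots:
Janssen vs Novak: Janssen is ranked higher on 1+4+4+5 = 14 ballots, Novak on 3. Janssen wins 14–3.
Janssen vs Aoki: 9 to 8, Janssen.
Janssen vs Yilmaz: Janssen is ranked higher on 4+2+5 = 11 ballots, Yilmaz on 6. Janssen wins 11–6.
Janssen vs Dube: 4+4+5 = 13 for Janssen, 4 for Dube — Janssen by 13–4.
Novak vs Aoki: 2 to 15, Aoki.
Novak vs Yilmaz: Novak preferred on 1+4+2+5 = 12 ballots; Novak wins 12–5.
Novak vs Dube: Novak is ranked higher on 4+5 = 9 ballots, Dube on 8. Novak wins 9–8.
Aoki vs Yilmaz: Aoki is ranked higher on 1+1+4+4+2+5 = 17 ballots, Yilmaz on 0. Aoki wins 17–0.
Aoki vs Dube: Aoki preferred on 1+4+4+5 = 14 ballots; Aoki wins 14–3.
Yilmaz vs Dube: 4+4 = 8 for Yilmaz, 9 for Dube — Dube by 9–8.
Only Janssen has no losses; Janssen is the Condorcet winner.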